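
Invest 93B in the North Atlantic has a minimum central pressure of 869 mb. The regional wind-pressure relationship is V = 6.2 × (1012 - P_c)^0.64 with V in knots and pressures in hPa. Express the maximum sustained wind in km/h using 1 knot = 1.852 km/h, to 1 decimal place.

275.1 km/h

ΔP = 1012 − 869 = 143 mb.
V ≈ 6.2 × 143^0.64 = 6.2 × 23.956 ≈ 148.527 kt.
148.527 × 1.852 ≈ 275.07 km/h → 275.1 km/h.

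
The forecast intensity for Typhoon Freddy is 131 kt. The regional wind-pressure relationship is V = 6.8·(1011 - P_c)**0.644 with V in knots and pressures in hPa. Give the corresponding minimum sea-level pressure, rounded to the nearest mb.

912 mb

ΔP = (V / 6.8)^(1/0.644) = (131/6.8)^1.553.
131/6.8 = 19.265; 19.265^1.553 ≈ 98.85 mb.
P_c = 1011 − 98.85 = 912.15 ≈ 912 mb.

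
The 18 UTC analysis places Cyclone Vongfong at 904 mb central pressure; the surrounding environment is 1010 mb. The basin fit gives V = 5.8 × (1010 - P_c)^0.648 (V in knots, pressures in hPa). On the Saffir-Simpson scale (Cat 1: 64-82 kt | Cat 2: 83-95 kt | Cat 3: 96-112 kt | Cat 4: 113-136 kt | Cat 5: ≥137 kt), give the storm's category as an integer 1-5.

ΔP = 1010 − 904 = 106 mb.
V ≈ 5.8 × 106^0.648 = 5.8 × 20.53 ≈ 119 kt.
119 kt falls in the Category 4 band.

4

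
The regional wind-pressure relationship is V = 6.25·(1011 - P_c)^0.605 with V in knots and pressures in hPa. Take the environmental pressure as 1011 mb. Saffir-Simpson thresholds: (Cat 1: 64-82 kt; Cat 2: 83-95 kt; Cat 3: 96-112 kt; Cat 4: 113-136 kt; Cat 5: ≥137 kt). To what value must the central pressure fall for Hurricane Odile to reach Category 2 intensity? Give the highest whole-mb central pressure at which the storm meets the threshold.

Category 2 begins at V = 83 kt.
Required ΔP = (83/6.25)^(1/0.605) = 13.280^1.653 ≈ 71.87 mb.
P_c ≤ 1011 − 71.87 = 939.13, so the highest integer P_c is 939 mb.

939 mb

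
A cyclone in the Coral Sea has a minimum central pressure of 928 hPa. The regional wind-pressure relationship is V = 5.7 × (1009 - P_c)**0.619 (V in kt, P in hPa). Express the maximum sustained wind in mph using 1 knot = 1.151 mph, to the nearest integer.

100 mph

ΔP = 1009 − 928 = 81 hPa.
V ≈ 5.7 × 81^0.619 = 5.7 × 15.183 ≈ 86.542 kt.
86.542 × 1.151 ≈ 99.61 mph → 100 mph.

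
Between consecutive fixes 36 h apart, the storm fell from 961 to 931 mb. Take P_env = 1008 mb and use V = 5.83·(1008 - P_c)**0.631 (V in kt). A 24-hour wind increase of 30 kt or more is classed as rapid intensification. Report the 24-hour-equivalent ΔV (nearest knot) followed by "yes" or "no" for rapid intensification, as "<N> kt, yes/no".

16 kt, no

V₁: ΔP = 47, V ≈ 5.83 × 47^0.631 ≈ 66.19 kt.
V₂: ΔP = 77, V ≈ 5.83 × 77^0.631 ≈ 90.37 kt.
ΔV over 36 h = 24.18 kt → 24 h equivalent = 24.18 × 24/36 ≈ 16.12 kt.
16 kt < 30 kt ⇒ not rapid intensification.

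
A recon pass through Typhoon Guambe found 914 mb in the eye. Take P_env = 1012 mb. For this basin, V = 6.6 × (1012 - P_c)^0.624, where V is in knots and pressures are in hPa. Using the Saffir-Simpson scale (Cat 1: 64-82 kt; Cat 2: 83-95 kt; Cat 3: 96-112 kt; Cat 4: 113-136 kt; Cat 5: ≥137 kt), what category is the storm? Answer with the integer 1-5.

ΔP = 1012 − 914 = 98 mb.
V ≈ 6.6 × 98^0.624 = 6.6 × 17.48 ≈ 115 kt.
115 kt falls in the Category 4 band.

4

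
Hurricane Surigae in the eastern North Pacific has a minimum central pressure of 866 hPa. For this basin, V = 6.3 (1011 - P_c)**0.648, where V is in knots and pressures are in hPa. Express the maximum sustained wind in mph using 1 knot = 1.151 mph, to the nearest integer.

ΔP = 1011 − 866 = 145 hPa.
V ≈ 6.3 × 145^0.648 = 6.3 × 25.152 ≈ 158.455 kt.
158.455 × 1.151 ≈ 182.38 mph → 182 mph.

182 mph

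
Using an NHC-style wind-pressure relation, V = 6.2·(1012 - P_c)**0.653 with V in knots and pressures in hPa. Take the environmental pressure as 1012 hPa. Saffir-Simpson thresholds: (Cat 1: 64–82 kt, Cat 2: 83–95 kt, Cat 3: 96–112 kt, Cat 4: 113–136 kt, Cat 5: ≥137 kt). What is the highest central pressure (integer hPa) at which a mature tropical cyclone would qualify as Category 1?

976 hPa

Category 1 begins at V = 64 kt.
Required ΔP = (64/6.2)^(1/0.653) = 10.323^1.531 ≈ 35.69 hPa.
P_c ≤ 1012 − 35.69 = 976.31, so the highest integer P_c is 976 hPa.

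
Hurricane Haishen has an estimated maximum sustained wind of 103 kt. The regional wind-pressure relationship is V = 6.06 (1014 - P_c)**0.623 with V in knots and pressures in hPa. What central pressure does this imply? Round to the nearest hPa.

920 hPa

ΔP = (V / 6.06)^(1/0.623) = (103/6.06)^1.605.
103/6.06 = 16.997; 16.997^1.605 ≈ 94.39 hPa.
P_c = 1014 − 94.39 = 919.61 ≈ 920 hPa.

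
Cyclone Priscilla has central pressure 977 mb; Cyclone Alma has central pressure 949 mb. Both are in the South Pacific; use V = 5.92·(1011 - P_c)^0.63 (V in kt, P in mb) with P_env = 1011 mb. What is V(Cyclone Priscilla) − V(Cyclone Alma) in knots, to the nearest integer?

-25 kt

Cyclone Priscilla: ΔP = 34; V ≈ 5.92 × 34^0.63 ≈ 54.60 kt.
Cyclone Alma: ΔP = 62; V ≈ 5.92 × 62^0.63 ≈ 79.71 kt.
Difference ≈ 54.60 − 79.71 = -25.11 → -25 kt.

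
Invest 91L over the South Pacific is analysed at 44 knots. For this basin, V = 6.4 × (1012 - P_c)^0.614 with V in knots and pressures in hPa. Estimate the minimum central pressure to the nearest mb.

ΔP = (V / 6.4)^(1/0.614) = (44/6.4)^1.629.
44/6.4 = 6.875; 6.875^1.629 ≈ 23.10 mb.
P_c = 1012 − 23.10 = 988.90 ≈ 989 mb.

989 mb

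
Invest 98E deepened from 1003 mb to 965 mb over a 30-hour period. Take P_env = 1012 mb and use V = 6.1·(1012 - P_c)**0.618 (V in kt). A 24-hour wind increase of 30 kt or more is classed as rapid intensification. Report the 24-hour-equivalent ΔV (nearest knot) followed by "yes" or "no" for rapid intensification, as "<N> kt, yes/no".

V₁: ΔP = 9, V ≈ 6.1 × 9^0.618 ≈ 23.72 kt.
V₂: ΔP = 47, V ≈ 6.1 × 47^0.618 ≈ 65.87 kt.
ΔV over 30 h = 42.15 kt → 24 h equivalent = 42.15 × 24/30 ≈ 33.72 kt.
34 kt ≥ 30 kt ⇒ rapid intensification.

34 kt, yes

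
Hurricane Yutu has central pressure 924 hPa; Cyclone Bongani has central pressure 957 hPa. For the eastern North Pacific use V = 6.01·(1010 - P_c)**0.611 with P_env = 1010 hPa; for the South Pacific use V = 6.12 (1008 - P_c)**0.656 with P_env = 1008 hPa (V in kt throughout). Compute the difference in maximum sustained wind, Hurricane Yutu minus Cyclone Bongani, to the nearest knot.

Hurricane Yutu: ΔP = 86; V ≈ 6.01 × 86^0.611 ≈ 91.38 kt.
Cyclone Bongani: ΔP = 51; V ≈ 6.12 × 51^0.656 ≈ 80.71 kt.
Difference ≈ 91.38 − 80.71 = 10.67 → 11 kt.

11 kt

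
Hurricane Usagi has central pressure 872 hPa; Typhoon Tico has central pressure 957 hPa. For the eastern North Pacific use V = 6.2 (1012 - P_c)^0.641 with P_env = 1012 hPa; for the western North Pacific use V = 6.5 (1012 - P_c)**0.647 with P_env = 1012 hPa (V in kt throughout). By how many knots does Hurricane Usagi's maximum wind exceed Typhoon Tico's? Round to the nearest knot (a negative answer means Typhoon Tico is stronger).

Hurricane Usagi: ΔP = 140; V ≈ 6.2 × 140^0.641 ≈ 147.25 kt.
Typhoon Tico: ΔP = 55; V ≈ 6.5 × 55^0.647 ≈ 86.88 kt.
Difference ≈ 147.25 − 86.88 = 60.37 → 60 kt.

60 kt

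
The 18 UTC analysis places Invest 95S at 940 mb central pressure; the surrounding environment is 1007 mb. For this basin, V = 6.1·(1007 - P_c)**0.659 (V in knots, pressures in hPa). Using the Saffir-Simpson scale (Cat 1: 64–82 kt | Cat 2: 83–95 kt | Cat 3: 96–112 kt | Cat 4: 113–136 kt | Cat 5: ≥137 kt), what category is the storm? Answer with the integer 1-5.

ΔP = 1007 − 940 = 67 mb.
V ≈ 6.1 × 67^0.659 = 6.1 × 15.97 ≈ 97 kt.
97 kt falls in the Category 3 band.

3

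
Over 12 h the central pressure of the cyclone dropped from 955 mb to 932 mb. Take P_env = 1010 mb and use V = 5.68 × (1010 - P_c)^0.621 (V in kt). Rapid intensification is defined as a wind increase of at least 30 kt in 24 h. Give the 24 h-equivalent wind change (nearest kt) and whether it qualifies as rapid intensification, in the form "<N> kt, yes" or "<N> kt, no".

33 kt, yes

V₁: ΔP = 55, V ≈ 5.68 × 55^0.621 ≈ 68.41 kt.
V₂: ΔP = 78, V ≈ 5.68 × 78^0.621 ≈ 84.98 kt.
ΔV over 12 h = 16.57 kt → 24 h equivalent = 16.57 × 24/12 ≈ 33.14 kt.
33 kt ≥ 30 kt ⇒ rapid intensification.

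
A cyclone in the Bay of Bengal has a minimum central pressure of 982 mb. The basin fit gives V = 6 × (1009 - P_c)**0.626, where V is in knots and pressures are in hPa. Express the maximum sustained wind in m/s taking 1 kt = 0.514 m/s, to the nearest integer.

24 m/s

ΔP = 1009 − 982 = 27 mb.
V ≈ 6 × 27^0.626 = 6 × 7.871 ≈ 47.226 kt.
47.226 × 0.514 ≈ 24.27 m/s → 24 m/s.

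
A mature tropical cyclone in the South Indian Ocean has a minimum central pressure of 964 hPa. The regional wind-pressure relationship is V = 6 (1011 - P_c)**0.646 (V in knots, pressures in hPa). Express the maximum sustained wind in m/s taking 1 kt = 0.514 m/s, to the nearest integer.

37 m/s

ΔP = 1011 − 964 = 47 hPa.
V ≈ 6 × 47^0.646 = 6 × 12.027 ≈ 72.165 kt.
72.165 × 0.514 ≈ 37.09 m/s → 37 m/s.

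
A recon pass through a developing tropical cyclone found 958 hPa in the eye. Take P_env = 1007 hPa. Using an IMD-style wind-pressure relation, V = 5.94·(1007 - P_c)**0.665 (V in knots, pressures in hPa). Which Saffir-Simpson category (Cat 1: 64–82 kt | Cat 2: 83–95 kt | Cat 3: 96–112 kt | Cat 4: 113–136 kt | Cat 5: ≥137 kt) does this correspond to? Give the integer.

ΔP = 1007 − 958 = 49 hPa.
V ≈ 5.94 × 49^0.665 = 5.94 × 13.30 ≈ 79 kt.
79 kt falls in the Category 1 band.

1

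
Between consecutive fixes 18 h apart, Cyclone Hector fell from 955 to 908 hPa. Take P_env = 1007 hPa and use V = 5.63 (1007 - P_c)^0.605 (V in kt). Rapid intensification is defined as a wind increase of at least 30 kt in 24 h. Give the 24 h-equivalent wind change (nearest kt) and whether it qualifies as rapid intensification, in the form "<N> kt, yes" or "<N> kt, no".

39 kt, yes

V₁: ΔP = 52, V ≈ 5.63 × 52^0.605 ≈ 61.47 kt.
V₂: ΔP = 99, V ≈ 5.63 × 99^0.605 ≈ 90.75 kt.
ΔV over 18 h = 29.28 kt → 24 h equivalent = 29.28 × 24/18 ≈ 39.04 kt.
39 kt ≥ 30 kt ⇒ rapid intensification.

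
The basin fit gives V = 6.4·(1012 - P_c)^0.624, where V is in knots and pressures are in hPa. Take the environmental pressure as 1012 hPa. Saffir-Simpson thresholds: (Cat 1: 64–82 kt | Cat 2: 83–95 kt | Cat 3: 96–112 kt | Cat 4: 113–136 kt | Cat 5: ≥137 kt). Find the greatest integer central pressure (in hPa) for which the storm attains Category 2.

951 hPa

Category 2 begins at V = 83 kt.
Required ΔP = (83/6.4)^(1/0.624) = 12.969^1.603 ≈ 60.74 hPa.
P_c ≤ 1012 − 60.74 = 951.26, so the highest integer P_c is 951 hPa.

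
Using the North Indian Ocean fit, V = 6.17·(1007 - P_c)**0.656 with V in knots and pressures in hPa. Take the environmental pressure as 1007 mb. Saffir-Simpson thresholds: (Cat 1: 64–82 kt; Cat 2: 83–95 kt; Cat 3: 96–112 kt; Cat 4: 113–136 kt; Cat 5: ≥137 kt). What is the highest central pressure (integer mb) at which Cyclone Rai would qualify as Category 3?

Category 3 begins at V = 96 kt.
Required ΔP = (96/6.17)^(1/0.656) = 15.559^1.524 ≈ 65.62 mb.
P_c ≤ 1007 − 65.62 = 941.38, so the highest integer P_c is 941 mb.

941 mb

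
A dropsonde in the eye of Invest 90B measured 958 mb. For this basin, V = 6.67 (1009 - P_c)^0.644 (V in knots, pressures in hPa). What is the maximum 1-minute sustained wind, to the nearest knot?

84 kt

ΔP = 1009 − 958 = 51 mb.
51^0.644 ≈ 12.580.
V ≈ 6.67 × 12.580 ≈ 83.9 kt.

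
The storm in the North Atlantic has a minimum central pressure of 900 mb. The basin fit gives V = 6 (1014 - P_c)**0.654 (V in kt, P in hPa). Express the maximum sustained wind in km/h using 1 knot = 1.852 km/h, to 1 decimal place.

246.0 km/h

ΔP = 1014 − 900 = 114 mb.
V ≈ 6 × 114^0.654 = 6 × 22.142 ≈ 132.852 kt.
132.852 × 1.852 ≈ 246.04 km/h → 246.0 km/h.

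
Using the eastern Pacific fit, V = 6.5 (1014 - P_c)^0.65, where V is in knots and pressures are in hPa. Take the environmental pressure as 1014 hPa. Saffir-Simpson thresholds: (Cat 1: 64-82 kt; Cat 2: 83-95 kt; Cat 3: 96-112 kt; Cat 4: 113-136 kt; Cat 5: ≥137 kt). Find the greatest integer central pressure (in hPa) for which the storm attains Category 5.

Category 5 begins at V = 137 kt.
Required ΔP = (137/6.5)^(1/0.65) = 21.077^1.538 ≈ 108.80 hPa.
P_c ≤ 1014 − 108.80 = 905.20, so the highest integer P_c is 905 hPa.

905 hPa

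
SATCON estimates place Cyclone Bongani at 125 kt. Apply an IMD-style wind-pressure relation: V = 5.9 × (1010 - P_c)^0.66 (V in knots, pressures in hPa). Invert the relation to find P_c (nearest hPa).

ΔP = (V / 5.9)^(1/0.66) = (125/5.9)^1.515.
125/5.9 = 21.186; 21.186^1.515 ≈ 102.14 hPa.
P_c = 1010 − 102.14 = 907.86 ≈ 908 hPa.

908 hPa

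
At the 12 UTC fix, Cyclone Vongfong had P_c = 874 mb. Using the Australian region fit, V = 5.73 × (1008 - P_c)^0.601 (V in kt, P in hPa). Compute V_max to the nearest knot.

109 kt

ΔP = 1008 − 874 = 134 mb.
134^0.601 ≈ 18.984.
V ≈ 5.73 × 18.984 ≈ 108.8 kt.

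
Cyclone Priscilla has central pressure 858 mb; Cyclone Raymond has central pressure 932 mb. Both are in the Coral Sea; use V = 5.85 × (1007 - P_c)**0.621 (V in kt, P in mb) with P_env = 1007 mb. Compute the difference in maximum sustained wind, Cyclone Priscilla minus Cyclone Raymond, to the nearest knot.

45 kt

Cyclone Priscilla: ΔP = 149; V ≈ 5.85 × 149^0.621 ≈ 130.83 kt.
Cyclone Raymond: ΔP = 75; V ≈ 5.85 × 75^0.621 ≈ 85.42 kt.
Difference ≈ 130.83 − 85.42 = 45.41 → 45 kt.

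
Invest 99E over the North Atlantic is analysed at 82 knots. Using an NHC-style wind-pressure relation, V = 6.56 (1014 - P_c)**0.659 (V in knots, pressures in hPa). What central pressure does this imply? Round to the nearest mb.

ΔP = (V / 6.56)^(1/0.659) = (82/6.56)^1.517.
82/6.56 = 12.500; 12.500^1.517 ≈ 46.19 mb.
P_c = 1014 − 46.19 = 967.81 ≈ 968 mb.

968 mb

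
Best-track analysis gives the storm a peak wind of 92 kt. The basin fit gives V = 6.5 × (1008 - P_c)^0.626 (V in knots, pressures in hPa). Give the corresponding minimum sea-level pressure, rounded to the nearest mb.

939 mb

ΔP = (V / 6.5)^(1/0.626) = (92/6.5)^1.597.
92/6.5 = 14.154; 14.154^1.597 ≈ 68.94 mb.
P_c = 1008 − 68.94 = 939.06 ≈ 939 mb.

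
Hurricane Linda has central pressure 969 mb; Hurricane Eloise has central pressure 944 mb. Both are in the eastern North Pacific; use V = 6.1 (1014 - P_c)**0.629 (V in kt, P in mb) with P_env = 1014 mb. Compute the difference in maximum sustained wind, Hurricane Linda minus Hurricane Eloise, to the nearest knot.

-21 kt

Hurricane Linda: ΔP = 45; V ≈ 6.1 × 45^0.629 ≈ 66.87 kt.
Hurricane Eloise: ΔP = 70; V ≈ 6.1 × 70^0.629 ≈ 88.29 kt.
Difference ≈ 66.87 − 88.29 = -21.42 → -21 kt.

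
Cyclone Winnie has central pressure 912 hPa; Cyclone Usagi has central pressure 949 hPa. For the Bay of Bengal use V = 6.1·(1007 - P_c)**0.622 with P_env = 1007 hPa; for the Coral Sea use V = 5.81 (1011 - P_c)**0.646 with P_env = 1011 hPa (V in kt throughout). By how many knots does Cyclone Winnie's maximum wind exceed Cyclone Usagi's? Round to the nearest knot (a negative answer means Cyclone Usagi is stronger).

20 kt

Cyclone Winnie: ΔP = 95; V ≈ 6.1 × 95^0.622 ≈ 103.63 kt.
Cyclone Usagi: ΔP = 62; V ≈ 5.81 × 62^0.646 ≈ 83.57 kt.
Difference ≈ 103.63 − 83.57 = 20.06 → 20 kt.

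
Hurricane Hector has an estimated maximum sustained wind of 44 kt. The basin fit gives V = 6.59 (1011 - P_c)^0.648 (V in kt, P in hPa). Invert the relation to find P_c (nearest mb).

ΔP = (V / 6.59)^(1/0.648) = (44/6.59)^1.543.
44/6.59 = 6.677; 6.677^1.543 ≈ 18.73 mb.
P_c = 1011 − 18.73 = 992.27 ≈ 992 mb.

992 mb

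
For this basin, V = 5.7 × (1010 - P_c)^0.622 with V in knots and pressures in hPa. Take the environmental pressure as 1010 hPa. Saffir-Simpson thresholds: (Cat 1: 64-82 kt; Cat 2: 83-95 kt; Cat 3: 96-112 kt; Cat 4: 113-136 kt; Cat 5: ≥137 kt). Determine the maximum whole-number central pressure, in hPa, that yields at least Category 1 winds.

Category 1 begins at V = 64 kt.
Required ΔP = (64/5.7)^(1/0.622) = 11.228^1.608 ≈ 48.82 hPa.
P_c ≤ 1010 − 48.82 = 961.18, so the highest integer P_c is 961 hPa.

961 hPa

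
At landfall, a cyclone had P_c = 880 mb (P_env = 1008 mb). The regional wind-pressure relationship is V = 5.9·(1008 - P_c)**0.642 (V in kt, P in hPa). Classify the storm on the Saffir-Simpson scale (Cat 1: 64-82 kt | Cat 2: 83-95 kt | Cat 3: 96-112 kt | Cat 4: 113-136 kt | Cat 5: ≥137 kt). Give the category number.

4

ΔP = 1008 − 880 = 128 mb.
V ≈ 5.9 × 128^0.642 = 5.9 × 22.53 ≈ 133 kt.
133 kt falls in the Category 4 band.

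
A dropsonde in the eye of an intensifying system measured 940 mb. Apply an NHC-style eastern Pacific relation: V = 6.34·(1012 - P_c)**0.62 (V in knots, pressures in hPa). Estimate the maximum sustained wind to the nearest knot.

90 kt

ΔP = 1012 − 940 = 72 mb.
72^0.62 ≈ 14.176.
V ≈ 6.34 × 14.176 ≈ 89.9 kt.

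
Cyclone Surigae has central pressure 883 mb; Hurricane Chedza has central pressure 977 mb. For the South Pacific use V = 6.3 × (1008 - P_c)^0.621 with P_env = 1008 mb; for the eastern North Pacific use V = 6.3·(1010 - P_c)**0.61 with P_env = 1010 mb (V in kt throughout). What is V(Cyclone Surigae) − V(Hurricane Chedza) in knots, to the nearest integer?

73 kt

Cyclone Surigae: ΔP = 125; V ≈ 6.3 × 125^0.621 ≈ 126.33 kt.
Hurricane Chedza: ΔP = 33; V ≈ 6.3 × 33^0.61 ≈ 53.17 kt.
Difference ≈ 126.33 − 53.17 = 73.16 → 73 kt.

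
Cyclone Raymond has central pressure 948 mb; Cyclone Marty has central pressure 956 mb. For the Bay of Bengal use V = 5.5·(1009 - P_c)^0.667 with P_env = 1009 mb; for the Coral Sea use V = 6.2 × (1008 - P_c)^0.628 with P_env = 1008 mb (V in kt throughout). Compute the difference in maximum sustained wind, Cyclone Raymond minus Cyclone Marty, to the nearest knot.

11 kt

Cyclone Raymond: ΔP = 61; V ≈ 5.5 × 61^0.667 ≈ 85.34 kt.
Cyclone Marty: ΔP = 52; V ≈ 6.2 × 52^0.628 ≈ 74.14 kt.
Difference ≈ 85.34 − 74.14 = 11.20 → 11 kt.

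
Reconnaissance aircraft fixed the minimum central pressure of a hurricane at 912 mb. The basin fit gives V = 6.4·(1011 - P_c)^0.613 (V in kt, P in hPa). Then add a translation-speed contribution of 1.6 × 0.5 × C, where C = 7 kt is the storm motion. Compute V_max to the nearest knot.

113 kt

ΔP = 1011 − 912 = 99 mb.
99^0.613 ≈ 16.723.
V ≈ 6.4 × 16.723 ≈ 107.0 kt.
Translation term: 1.6 × 0.5 × 7 = 5.6 kt.
Corrected V ≈ 112.6 kt → 113 kt.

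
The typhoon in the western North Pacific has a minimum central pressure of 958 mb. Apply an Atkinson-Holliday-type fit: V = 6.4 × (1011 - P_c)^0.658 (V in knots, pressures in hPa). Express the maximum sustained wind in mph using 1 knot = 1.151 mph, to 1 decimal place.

ΔP = 1011 − 958 = 53 mb.
V ≈ 6.4 × 53^0.658 = 6.4 × 13.632 ≈ 87.248 kt.
87.248 × 1.151 ≈ 100.42 mph → 100.4 mph.

100.4 mph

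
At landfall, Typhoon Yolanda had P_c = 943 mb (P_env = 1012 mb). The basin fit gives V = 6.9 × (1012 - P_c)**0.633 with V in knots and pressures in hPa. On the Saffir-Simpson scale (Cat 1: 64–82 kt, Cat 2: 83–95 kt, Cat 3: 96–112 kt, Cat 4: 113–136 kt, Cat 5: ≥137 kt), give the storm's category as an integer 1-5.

3

ΔP = 1012 − 943 = 69 mb.
V ≈ 6.9 × 69^0.633 = 6.9 × 14.59 ≈ 101 kt.
101 kt falls in the Category 3 band.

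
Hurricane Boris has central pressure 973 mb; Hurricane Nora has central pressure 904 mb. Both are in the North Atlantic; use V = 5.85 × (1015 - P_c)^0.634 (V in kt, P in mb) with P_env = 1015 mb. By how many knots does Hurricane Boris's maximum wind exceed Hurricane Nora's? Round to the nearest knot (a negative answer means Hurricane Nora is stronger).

-53 kt

Hurricane Boris: ΔP = 42; V ≈ 5.85 × 42^0.634 ≈ 62.56 kt.
Hurricane Nora: ΔP = 111; V ≈ 5.85 × 111^0.634 ≈ 115.85 kt.
Difference ≈ 62.56 − 115.85 = -53.29 → -53 kt.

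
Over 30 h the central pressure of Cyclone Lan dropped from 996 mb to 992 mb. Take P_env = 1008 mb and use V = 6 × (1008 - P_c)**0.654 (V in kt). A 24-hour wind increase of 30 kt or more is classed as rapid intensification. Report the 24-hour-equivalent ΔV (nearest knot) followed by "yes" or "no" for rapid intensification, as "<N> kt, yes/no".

V₁: ΔP = 12, V ≈ 6 × 12^0.654 ≈ 30.47 kt.
V₂: ΔP = 16, V ≈ 6 × 16^0.654 ≈ 36.78 kt.
ΔV over 30 h = 6.31 kt → 24 h equivalent = 6.31 × 24/30 ≈ 5.05 kt.
5 kt < 30 kt ⇒ not rapid intensification.

5 kt, no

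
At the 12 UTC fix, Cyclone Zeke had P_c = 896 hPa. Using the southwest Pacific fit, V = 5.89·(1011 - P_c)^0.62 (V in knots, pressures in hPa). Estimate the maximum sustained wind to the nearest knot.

112 kt

ΔP = 1011 − 896 = 115 hPa.
115^0.62 ≈ 18.951.
V ≈ 5.89 × 18.951 ≈ 111.6 kt.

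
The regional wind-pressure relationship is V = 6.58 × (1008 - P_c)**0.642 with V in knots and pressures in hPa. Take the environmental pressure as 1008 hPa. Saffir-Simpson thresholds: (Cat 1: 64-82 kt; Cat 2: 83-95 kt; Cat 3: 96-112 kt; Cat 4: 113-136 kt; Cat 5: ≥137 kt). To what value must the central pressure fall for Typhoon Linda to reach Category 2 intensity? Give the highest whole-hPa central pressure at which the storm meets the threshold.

Category 2 begins at V = 83 kt.
Required ΔP = (83/6.58)^(1/0.642) = 12.614^1.558 ≈ 51.85 hPa.
P_c ≤ 1008 − 51.85 = 956.15, so the highest integer P_c is 956 hPa.

956 hPa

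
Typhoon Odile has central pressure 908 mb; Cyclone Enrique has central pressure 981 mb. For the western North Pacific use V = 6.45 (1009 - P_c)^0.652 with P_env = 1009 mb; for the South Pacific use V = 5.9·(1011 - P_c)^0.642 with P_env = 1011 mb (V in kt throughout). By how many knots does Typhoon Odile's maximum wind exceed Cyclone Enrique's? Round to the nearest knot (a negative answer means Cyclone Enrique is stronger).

78 kt

Typhoon Odile: ΔP = 101; V ≈ 6.45 × 101^0.652 ≈ 130.73 kt.
Cyclone Enrique: ΔP = 30; V ≈ 5.9 × 30^0.642 ≈ 52.38 kt.
Difference ≈ 130.73 − 52.38 = 78.35 → 78 kt.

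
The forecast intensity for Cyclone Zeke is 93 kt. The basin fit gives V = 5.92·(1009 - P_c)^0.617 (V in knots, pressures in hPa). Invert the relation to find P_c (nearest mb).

922 mb

ΔP = (V / 5.92)^(1/0.617) = (93/5.92)^1.621.
93/5.92 = 15.709; 15.709^1.621 ≈ 86.83 mb.
P_c = 1009 − 86.83 = 922.17 ≈ 922 mb.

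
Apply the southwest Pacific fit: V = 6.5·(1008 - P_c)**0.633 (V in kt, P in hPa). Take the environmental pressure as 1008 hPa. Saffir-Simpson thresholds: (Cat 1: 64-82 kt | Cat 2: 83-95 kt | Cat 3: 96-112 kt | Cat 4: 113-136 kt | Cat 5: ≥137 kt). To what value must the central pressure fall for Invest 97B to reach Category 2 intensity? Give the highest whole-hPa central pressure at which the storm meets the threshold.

952 hPa

Category 2 begins at V = 83 kt.
Required ΔP = (83/6.5)^(1/0.633) = 12.769^1.580 ≈ 55.91 hPa.
P_c ≤ 1008 − 55.91 = 952.09, so the highest integer P_c is 952 hPa.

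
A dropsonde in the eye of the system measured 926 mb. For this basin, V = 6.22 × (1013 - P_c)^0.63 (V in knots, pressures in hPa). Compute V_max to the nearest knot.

104 kt

ΔP = 1013 − 926 = 87 mb.
87^0.63 ≈ 16.669.
V ≈ 6.22 × 16.669 ≈ 103.7 kt.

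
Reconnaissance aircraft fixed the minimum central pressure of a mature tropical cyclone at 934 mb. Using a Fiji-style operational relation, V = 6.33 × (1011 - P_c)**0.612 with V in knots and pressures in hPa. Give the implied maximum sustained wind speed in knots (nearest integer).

90 kt

ΔP = 1011 − 934 = 77 mb.
77^0.612 ≈ 14.274.
V ≈ 6.33 × 14.274 ≈ 90.4 kt.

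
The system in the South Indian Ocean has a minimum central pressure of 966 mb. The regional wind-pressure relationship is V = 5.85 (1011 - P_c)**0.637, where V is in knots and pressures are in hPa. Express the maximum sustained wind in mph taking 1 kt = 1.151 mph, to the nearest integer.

ΔP = 1011 − 966 = 45 mb.
V ≈ 5.85 × 45^0.637 = 5.85 × 11.300 ≈ 66.108 kt.
66.108 × 1.151 ≈ 76.09 mph → 76 mph.

76 mph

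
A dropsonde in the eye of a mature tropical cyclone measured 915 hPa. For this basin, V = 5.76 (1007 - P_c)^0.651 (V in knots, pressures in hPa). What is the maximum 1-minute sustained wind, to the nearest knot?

109 kt

ΔP = 1007 − 915 = 92 hPa.
92^0.651 ≈ 18.986.
V ≈ 5.76 × 18.986 ≈ 109.4 kt.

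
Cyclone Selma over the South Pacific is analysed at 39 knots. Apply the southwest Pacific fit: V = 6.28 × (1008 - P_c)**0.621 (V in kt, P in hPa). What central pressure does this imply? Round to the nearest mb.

989 mb

ΔP = (V / 6.28)^(1/0.621) = (39/6.28)^1.610.
39/6.28 = 6.210; 6.210^1.610 ≈ 18.93 mb.
P_c = 1008 − 18.93 = 989.07 ≈ 989 mb.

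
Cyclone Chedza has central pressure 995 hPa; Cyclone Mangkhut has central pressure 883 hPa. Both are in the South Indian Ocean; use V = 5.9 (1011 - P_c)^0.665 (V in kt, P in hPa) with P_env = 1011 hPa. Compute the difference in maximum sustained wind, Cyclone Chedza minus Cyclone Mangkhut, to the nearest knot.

-111 kt

Cyclone Chedza: ΔP = 16; V ≈ 5.9 × 16^0.665 ≈ 37.29 kt.
Cyclone Mangkhut: ΔP = 128; V ≈ 5.9 × 128^0.665 ≈ 148.64 kt.
Difference ≈ 37.29 − 148.64 = -111.35 → -111 kt.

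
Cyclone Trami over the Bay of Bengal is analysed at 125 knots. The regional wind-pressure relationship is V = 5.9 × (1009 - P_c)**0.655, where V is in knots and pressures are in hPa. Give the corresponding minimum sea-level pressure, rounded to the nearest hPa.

903 hPa

ΔP = (V / 5.9)^(1/0.655) = (125/5.9)^1.527.
125/5.9 = 21.186; 21.186^1.527 ≈ 105.81 hPa.
P_c = 1009 − 105.81 = 903.19 ≈ 903 hPa.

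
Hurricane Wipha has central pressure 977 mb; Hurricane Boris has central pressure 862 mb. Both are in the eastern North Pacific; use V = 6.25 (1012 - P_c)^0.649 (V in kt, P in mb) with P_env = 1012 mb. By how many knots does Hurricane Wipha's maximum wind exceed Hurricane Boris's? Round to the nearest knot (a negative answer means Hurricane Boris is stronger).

Hurricane Wipha: ΔP = 35; V ≈ 6.25 × 35^0.649 ≈ 62.80 kt.
Hurricane Boris: ΔP = 150; V ≈ 6.25 × 150^0.649 ≈ 161.50 kt.
Difference ≈ 62.80 − 161.50 = -98.70 → -99 kt.

-99 kt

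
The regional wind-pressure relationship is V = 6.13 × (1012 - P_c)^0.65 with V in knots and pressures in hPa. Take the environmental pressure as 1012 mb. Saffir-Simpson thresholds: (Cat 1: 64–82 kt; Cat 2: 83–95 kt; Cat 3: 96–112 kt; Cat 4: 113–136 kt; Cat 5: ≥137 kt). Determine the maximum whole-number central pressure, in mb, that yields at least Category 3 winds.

Category 3 begins at V = 96 kt.
Required ΔP = (96/6.13)^(1/0.65) = 15.661^1.538 ≈ 68.89 mb.
P_c ≤ 1012 − 68.89 = 943.11, so the highest integer P_c is 943 mb.

943 mb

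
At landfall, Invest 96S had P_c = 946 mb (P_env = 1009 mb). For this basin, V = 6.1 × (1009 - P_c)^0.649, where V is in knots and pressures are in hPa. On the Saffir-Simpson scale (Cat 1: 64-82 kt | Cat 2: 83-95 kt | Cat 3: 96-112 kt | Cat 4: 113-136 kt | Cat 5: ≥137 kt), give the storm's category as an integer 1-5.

2

ΔP = 1009 − 946 = 63 mb.
V ≈ 6.1 × 63^0.649 = 6.1 × 14.72 ≈ 90 kt.
90 kt falls in the Category 2 band.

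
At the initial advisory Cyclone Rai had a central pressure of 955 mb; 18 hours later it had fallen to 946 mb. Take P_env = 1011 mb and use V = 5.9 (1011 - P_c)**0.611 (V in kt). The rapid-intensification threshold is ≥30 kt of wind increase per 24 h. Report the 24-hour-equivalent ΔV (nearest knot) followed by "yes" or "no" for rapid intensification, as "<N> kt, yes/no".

9 kt, no

V₁: ΔP = 56, V ≈ 5.9 × 56^0.611 ≈ 69.02 kt.
V₂: ΔP = 65, V ≈ 5.9 × 65^0.611 ≈ 75.60 kt.
ΔV over 18 h = 6.58 kt → 24 h equivalent = 6.58 × 24/18 ≈ 8.77 kt.
9 kt < 30 kt ⇒ not rapid intensification.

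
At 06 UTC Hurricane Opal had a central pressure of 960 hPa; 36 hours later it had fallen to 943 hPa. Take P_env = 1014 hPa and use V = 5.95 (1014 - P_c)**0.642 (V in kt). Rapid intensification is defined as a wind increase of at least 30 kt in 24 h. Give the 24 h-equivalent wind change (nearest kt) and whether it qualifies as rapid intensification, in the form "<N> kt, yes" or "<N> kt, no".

V₁: ΔP = 54, V ≈ 5.95 × 54^0.642 ≈ 77.04 kt.
V₂: ΔP = 71, V ≈ 5.95 × 71^0.642 ≈ 91.84 kt.
ΔV over 36 h = 14.80 kt → 24 h equivalent = 14.80 × 24/36 ≈ 9.87 kt.
10 kt < 30 kt ⇒ not rapid intensification.

10 kt, no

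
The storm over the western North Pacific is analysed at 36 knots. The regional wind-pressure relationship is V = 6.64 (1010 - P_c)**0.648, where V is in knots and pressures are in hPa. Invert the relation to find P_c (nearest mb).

996 mb

ΔP = (V / 6.64)^(1/0.648) = (36/6.64)^1.543.
36/6.64 = 5.422; 5.422^1.543 ≈ 13.58 mb.
P_c = 1010 − 13.58 = 996.42 ≈ 996 mb.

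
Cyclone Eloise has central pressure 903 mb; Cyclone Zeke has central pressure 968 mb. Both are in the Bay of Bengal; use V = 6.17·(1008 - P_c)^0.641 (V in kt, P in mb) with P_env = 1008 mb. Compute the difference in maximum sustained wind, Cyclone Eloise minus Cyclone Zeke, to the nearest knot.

Cyclone Eloise: ΔP = 105; V ≈ 6.17 × 105^0.641 ≈ 121.86 kt.
Cyclone Zeke: ΔP = 40; V ≈ 6.17 × 40^0.641 ≈ 65.65 kt.
Difference ≈ 121.86 − 65.65 = 56.21 → 56 kt.

56 kt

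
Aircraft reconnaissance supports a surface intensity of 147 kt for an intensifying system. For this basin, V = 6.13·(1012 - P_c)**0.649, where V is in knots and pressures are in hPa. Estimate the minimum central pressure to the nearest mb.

ΔP = (V / 6.13)^(1/0.649) = (147/6.13)^1.541.
147/6.13 = 23.980; 23.980^1.541 ≈ 133.70 mb.
P_c = 1012 − 133.70 = 878.30 ≈ 878 mb.

878 mb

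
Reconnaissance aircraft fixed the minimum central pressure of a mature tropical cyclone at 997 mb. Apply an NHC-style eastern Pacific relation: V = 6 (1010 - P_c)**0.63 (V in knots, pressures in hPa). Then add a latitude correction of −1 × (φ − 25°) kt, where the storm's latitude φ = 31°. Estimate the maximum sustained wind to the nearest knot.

24 kt

ΔP = 1010 − 997 = 13 mb.
13^0.63 ≈ 5.033.
V ≈ 6 × 5.033 ≈ 30.2 kt.
Latitude correction: −1 × (31 − 25) = -6 kt.
Corrected V ≈ 24.2 kt → 24 kt.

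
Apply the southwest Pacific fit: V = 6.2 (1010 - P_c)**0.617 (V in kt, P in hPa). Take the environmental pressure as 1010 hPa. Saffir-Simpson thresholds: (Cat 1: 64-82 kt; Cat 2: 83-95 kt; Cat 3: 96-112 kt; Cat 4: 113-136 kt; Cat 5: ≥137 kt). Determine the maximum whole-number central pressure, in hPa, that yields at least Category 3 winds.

Category 3 begins at V = 96 kt.
Required ΔP = (96/6.2)^(1/0.617) = 15.484^1.621 ≈ 84.82 hPa.
P_c ≤ 1010 − 84.82 = 925.18, so the highest integer P_c is 925 hPa.

925 hPa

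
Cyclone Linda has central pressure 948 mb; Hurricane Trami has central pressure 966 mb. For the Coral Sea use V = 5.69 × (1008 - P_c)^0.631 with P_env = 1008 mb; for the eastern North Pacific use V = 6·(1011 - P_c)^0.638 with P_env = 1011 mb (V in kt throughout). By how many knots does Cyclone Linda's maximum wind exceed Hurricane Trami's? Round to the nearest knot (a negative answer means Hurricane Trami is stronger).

7 kt

Cyclone Linda: ΔP = 60; V ≈ 5.69 × 60^0.631 ≈ 75.36 kt.
Hurricane Trami: ΔP = 45; V ≈ 6 × 45^0.638 ≈ 68.06 kt.
Difference ≈ 75.36 − 68.06 = 7.30 → 7 kt.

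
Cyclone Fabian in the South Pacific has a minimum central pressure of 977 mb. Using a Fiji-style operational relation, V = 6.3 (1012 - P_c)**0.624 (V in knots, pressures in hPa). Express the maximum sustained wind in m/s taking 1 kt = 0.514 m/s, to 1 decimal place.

ΔP = 1012 − 977 = 35 mb.
V ≈ 6.3 × 35^0.624 = 6.3 × 9.194 ≈ 57.921 kt.
57.921 × 0.514 ≈ 29.77 m/s → 29.8 m/s.

29.8 m/s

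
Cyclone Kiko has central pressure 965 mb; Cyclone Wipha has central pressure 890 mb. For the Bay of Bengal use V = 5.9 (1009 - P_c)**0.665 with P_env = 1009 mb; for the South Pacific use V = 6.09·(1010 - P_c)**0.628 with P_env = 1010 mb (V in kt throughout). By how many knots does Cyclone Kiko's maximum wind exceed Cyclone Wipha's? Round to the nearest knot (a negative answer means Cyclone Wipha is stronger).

Cyclone Kiko: ΔP = 44; V ≈ 5.9 × 44^0.665 ≈ 73.07 kt.
Cyclone Wipha: ΔP = 120; V ≈ 6.09 × 120^0.628 ≈ 123.12 kt.
Difference ≈ 73.07 − 123.12 = -50.05 → -50 kt.

-50 kt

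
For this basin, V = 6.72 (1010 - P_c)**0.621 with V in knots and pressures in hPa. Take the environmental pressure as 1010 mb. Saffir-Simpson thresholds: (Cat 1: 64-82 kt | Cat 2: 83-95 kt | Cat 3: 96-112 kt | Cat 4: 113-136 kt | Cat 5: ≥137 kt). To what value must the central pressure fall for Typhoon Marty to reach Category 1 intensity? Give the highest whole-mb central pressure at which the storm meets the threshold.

972 mb

Category 1 begins at V = 64 kt.
Required ΔP = (64/6.72)^(1/0.621) = 9.524^1.610 ≈ 37.69 mb.
P_c ≤ 1010 − 37.69 = 972.31, so the highest integer P_c is 972 mb.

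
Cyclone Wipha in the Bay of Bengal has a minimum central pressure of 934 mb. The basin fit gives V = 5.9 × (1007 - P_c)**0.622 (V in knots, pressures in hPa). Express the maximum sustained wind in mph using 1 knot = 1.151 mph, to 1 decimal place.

97.9 mph

ΔP = 1007 − 934 = 73 mb.
V ≈ 5.9 × 73^0.622 = 5.9 × 14.421 ≈ 85.082 kt.
85.082 × 1.151 ≈ 97.93 mph → 97.9 mph.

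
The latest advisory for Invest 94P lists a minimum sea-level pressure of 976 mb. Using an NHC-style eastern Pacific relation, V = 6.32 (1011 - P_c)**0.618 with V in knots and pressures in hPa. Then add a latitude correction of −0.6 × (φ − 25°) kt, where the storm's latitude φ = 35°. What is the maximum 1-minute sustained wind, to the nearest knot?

51 kt

ΔP = 1011 − 976 = 35 mb.
35^0.618 ≈ 9.000.
V ≈ 6.32 × 9.000 ≈ 56.9 kt.
Latitude correction: −0.6 × (35 − 25) = -6 kt.
Corrected V ≈ 50.9 kt → 51 kt.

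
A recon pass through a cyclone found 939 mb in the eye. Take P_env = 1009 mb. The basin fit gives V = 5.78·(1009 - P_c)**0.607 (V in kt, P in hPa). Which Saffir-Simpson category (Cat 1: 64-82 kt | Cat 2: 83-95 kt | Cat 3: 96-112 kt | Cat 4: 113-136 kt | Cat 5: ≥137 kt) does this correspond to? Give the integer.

1

ΔP = 1009 − 939 = 70 mb.
V ≈ 5.78 × 70^0.607 = 5.78 × 13.18 ≈ 76 kt.
76 kt falls in the Category 1 band.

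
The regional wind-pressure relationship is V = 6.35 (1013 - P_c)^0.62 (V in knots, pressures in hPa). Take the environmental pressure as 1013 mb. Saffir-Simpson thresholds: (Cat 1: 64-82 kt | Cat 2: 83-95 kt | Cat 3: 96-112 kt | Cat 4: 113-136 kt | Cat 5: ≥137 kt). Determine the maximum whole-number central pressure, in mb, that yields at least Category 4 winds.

Category 4 begins at V = 113 kt.
Required ΔP = (113/6.35)^(1/0.62) = 17.795^1.613 ≈ 103.90 mb.
P_c ≤ 1013 − 103.90 = 909.10, so the highest integer P_c is 909 mb.

909 mb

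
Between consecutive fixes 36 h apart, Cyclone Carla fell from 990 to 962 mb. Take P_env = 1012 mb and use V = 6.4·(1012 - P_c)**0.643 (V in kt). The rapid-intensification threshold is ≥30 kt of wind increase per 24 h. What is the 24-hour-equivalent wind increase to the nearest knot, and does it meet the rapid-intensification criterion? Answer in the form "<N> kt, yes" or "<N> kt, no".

V₁: ΔP = 22, V ≈ 6.4 × 22^0.643 ≈ 46.70 kt.
V₂: ΔP = 50, V ≈ 6.4 × 50^0.643 ≈ 79.18 kt.
ΔV over 36 h = 32.48 kt → 24 h equivalent = 32.48 × 24/36 ≈ 21.65 kt.
22 kt < 30 kt ⇒ not rapid intensification.

22 kt, no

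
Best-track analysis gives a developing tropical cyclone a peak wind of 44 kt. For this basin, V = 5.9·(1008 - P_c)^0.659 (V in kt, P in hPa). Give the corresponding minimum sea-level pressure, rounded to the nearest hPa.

ΔP = (V / 5.9)^(1/0.659) = (44/5.9)^1.517.
44/5.9 = 7.458; 7.458^1.517 ≈ 21.09 hPa.
P_c = 1008 − 21.09 = 986.91 ≈ 987 hPa.

987 hPa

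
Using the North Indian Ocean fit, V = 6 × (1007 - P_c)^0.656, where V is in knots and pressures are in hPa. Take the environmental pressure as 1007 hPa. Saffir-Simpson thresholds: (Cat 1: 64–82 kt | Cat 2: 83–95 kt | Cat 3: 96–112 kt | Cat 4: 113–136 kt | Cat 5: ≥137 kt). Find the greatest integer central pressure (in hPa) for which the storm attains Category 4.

Category 4 begins at V = 113 kt.
Required ΔP = (113/6)^(1/0.656) = 18.833^1.524 ≈ 87.80 hPa.
P_c ≤ 1007 − 87.80 = 919.20, so the highest integer P_c is 919 hPa.

919 hPa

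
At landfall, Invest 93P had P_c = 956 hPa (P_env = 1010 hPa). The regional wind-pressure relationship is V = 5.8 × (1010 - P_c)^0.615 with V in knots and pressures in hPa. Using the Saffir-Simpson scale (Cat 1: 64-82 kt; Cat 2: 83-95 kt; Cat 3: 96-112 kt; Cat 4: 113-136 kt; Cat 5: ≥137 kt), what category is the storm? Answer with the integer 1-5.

ΔP = 1010 − 956 = 54 hPa.
V ≈ 5.8 × 54^0.615 = 5.8 × 11.63 ≈ 67 kt.
67 kt falls in the Category 1 band.

1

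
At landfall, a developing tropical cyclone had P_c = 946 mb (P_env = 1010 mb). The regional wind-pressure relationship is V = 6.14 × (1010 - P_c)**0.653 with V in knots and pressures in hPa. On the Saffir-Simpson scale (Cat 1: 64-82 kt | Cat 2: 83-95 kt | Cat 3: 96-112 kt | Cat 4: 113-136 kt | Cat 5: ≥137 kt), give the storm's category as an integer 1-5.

2

ΔP = 1010 − 946 = 64 mb.
V ≈ 6.14 × 64^0.653 = 6.14 × 15.12 ≈ 93 kt.
93 kt falls in the Category 2 band.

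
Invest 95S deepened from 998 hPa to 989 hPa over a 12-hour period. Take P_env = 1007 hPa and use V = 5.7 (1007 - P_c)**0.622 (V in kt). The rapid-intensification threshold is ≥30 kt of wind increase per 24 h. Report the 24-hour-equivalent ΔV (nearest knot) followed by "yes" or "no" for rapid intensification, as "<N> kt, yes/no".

24 kt, no

V₁: ΔP = 9, V ≈ 5.7 × 9^0.622 ≈ 22.36 kt.
V₂: ΔP = 18, V ≈ 5.7 × 18^0.622 ≈ 34.41 kt.
ΔV over 12 h = 12.05 kt → 24 h equivalent = 12.05 × 24/12 ≈ 24.10 kt.
24 kt < 30 kt ⇒ not rapid intensification.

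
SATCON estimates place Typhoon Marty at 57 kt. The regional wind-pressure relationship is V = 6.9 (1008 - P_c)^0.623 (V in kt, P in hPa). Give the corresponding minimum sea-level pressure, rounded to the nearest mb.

978 mb

ΔP = (V / 6.9)^(1/0.623) = (57/6.9)^1.605.
57/6.9 = 8.261; 8.261^1.605 ≈ 29.65 mb.
P_c = 1008 − 29.65 = 978.35 ≈ 978 mb.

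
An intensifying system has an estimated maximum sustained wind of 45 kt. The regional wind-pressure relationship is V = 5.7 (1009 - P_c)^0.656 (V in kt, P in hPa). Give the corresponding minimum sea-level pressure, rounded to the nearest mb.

986 mb

ΔP = (V / 5.7)^(1/0.656) = (45/5.7)^1.524.
45/5.7 = 7.895; 7.895^1.524 ≈ 23.33 mb.
P_c = 1009 − 23.33 = 985.67 ≈ 986 mb.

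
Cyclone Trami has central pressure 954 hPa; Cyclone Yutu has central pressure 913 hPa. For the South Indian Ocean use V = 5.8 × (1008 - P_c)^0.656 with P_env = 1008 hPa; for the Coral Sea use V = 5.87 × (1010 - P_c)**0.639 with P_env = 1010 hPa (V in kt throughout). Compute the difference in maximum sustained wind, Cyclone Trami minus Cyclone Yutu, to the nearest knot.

-30 kt

Cyclone Trami: ΔP = 54; V ≈ 5.8 × 54^0.656 ≈ 79.41 kt.
Cyclone Yutu: ΔP = 97; V ≈ 5.87 × 97^0.639 ≈ 109.19 kt.
Difference ≈ 79.41 − 109.19 = -29.78 → -30 kt.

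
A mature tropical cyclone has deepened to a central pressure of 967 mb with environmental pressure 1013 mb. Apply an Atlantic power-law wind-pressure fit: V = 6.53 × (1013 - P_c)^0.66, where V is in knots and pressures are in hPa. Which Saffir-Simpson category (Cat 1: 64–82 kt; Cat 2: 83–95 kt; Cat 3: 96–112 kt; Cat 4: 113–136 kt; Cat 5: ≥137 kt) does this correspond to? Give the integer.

1

ΔP = 1013 − 967 = 46 mb.
V ≈ 6.53 × 46^0.66 = 6.53 × 12.51 ≈ 82 kt.
82 kt falls in the Category 1 band.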